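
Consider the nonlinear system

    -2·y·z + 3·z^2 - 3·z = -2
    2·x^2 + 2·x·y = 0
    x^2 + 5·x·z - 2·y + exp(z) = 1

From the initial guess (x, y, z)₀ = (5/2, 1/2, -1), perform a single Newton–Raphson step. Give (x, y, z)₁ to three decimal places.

At (5/2, 1/2, -1): F = (9.000, 15.000, -7.88212).
Jacobian J = [[0, -2·z, -2·y + 6·z - 3], [4·x + 2·y, 2·x, 0], [2·x + 5·z, -2, 5·x + exp(z)]].
At the point, J = [[0.000, 2.000, -10.000], [11.000, 5.000, 0.000], [0.000, -2.000, 12.86788]] (det J = -63.09335).
Solving J·Δ = −F gives Δ = (1.568, -6.449, -0.390).
Then the next iterate is (x, y, z)₁ = (4.068, -5.949, -1.390).

(4.068, -5.949, -1.390)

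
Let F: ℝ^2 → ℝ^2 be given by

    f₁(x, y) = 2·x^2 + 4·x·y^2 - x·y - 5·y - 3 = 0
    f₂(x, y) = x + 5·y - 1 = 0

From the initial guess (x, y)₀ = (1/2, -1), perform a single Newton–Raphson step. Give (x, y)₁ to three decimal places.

At (1/2, -1): F = (5.000, -5.500).
Jacobian J = [[4·x + 4·y^2 - y, 8·x·y - x - 5], [1, 5]].
At the point, J = [[7.000, -9.500], [1.000, 5.000]] (det J = 44.500).
Solving J·Δ = −F gives Δ = (0.612, 0.978).
Then the next iterate is (x, y)₁ = (1.112, -0.022).

(1.112, -0.022)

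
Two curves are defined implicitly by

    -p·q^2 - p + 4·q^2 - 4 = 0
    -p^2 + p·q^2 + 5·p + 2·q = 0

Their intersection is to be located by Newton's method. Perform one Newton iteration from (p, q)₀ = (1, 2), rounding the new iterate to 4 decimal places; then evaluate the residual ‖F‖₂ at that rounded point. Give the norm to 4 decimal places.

2.7215

At (1, 2): F = (7.0000, 12.0000).
Jacobian J = [[-q^2 - 1, -2·p·q + 8·q], [-2·p + q^2 + 5, 2·p·q + 2]].
At the point, J = [[-5.0000, 12.0000], [7.0000, 6.0000]] (det J = -114.0000).
Solving J·Δ = −F gives Δ = (-0.8947, -0.9561).
Then the next iterate is (p, q)₁ = (0.1053, 1.0439).
Re-evaluating at (0.1053, 1.0439): F = (0.138861, 2.717960), so ‖F‖₂ = 2.7215.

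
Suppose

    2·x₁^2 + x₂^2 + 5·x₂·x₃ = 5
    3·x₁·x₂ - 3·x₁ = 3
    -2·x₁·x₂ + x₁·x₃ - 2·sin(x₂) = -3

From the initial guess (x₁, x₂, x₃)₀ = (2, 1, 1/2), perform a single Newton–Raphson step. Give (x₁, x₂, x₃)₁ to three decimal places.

(0.357, 1.500, 1.379)

At (2, 1, 1/2): F = (6.500, -3.000, -1.68294).
Jacobian J = [[4·x₁, 2·x₂ + 5·x₃, 5·x₂], [3·x₂ - 3, 3·x₁, 0], [-2·x₂ + x₃, -2·x₁ - 2·cos(x₂), x₁]].
At the point, J = [[8.000, 4.500, 5.000], [0.000, 6.000, 0.000], [-1.500, -5.08060, 2.000]] (det J = 141.000).
Solving J·Δ = −F gives Δ = (-1.643, 0.500, 0.879).
Then the next iterate is (x₁, x₂, x₃)₁ = (0.357, 1.500, 1.379).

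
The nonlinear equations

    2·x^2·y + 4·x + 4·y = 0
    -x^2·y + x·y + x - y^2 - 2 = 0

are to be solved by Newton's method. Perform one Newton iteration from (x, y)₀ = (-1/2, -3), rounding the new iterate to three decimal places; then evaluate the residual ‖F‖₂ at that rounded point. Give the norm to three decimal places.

At (-1/2, -3): F = (-15.500, -9.250).
Jacobian J = [[4·x·y + 4, 2·x^2 + 4], [-2·x·y + y + 1, -x^2 + x - 2·y]].
At the point, J = [[10.000, 4.500], [-5.000, 5.250]] (det J = 75.000).
Solving J·Δ = −F gives Δ = (0.530, 2.267).
Then the next iterate is (x, y)₁ = (0.030, -0.733).
Re-evaluating at (0.030, -0.733): F = (-2.81332, -2.52862), so ‖F‖₂ = 3.783.

3.783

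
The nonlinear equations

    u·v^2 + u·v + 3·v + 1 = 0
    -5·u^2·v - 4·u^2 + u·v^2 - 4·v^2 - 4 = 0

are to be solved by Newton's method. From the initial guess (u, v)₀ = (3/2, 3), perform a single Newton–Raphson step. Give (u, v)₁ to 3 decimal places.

At (3/2, 3): F = (28.000, -69.250).
Jacobian J = [[v^2 + v, 2·u·v + u + 3], [-10·u·v - 8·u + v^2, -5·u^2 + 2·u·v - 8·v]].
At the point, J = [[12.000, 13.500], [-48.000, -26.250]] (det J = 333.000).
Solving J·Δ = −F gives Δ = (-0.600, -1.541).
Then the next iterate is (u, v)₁ = (0.900, 1.459).

(0.900, 1.459)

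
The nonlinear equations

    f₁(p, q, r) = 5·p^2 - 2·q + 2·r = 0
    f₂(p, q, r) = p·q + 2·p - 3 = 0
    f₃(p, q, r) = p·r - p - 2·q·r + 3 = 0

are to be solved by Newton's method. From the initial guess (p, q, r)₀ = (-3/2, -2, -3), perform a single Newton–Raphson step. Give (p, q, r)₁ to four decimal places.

At (-3/2, -2, -3): F = (9.2500, -3.0000, -3.0000).
Jacobian J = [[10·p, -2, 2], [q + 2, p, 0], [r - 1, -2·r, p - 2·q]].
At the point, J = [[-15.0000, -2.0000, 2.0000], [0.0000, -1.5000, 0.0000], [-4.0000, 6.0000, 2.5000]] (det J = 44.2500).
Solving J·Δ = −F gives Δ = (2.1398, -2.0000, 9.4237).
Then the next iterate is (p, q, r)₁ = (0.6398, -4.0000, 6.4237).

(0.6398, -4.0000, 6.4237)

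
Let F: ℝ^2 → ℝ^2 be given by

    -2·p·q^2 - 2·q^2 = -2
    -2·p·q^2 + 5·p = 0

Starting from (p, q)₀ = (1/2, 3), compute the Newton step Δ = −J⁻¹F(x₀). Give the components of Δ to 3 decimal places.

(0.262, -1.651)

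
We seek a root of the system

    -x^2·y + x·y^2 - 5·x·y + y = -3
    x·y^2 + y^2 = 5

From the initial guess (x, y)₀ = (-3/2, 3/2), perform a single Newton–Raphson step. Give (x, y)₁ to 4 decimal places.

At (-3/2, 3/2): F = (9.0000, -6.1250).
Jacobian J = [[-2·x·y + y^2 - 5·y, -x^2 + 2·x·y - 5·x + 1], [y^2, 2·x·y + 2·y]].
At the point, J = [[-0.7500, 1.7500], [2.2500, -1.5000]] (det J = -2.8125).
Solving J·Δ = −F gives Δ = (-0.9889, -5.5667).
Then the next iterate is (x, y)₁ = (-2.4889, -4.0667).

(-2.4889, -4.0667)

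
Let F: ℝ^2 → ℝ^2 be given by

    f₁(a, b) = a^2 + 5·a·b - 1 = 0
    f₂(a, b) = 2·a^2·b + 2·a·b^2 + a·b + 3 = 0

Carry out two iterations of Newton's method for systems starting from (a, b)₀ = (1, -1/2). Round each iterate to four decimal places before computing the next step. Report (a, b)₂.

At (1, -1/2): F = (-2.5000, 2.0000).
Jacobian J = [[2·a + 5·b, 5·a], [4·a·b + 2·b^2 + b, 2·a^2 + 4·a·b + a]].
At the point, J = [[-0.5000, 5.0000], [-2.0000, 1.0000]] (det J = 9.5000).
Solving J·Δ = −F gives Δ = (1.3158, 0.6316).
Then the next iterate is (a, b)₁ = (2.3158, 0.1316).
Round to (2.3158, 0.1316) and repeat: F = (5.886726, 4.796495), J = [[5.2896, 11.5790], [1.385274, 14.260696]].
Δ = (-0.4783, -0.2899), so (a, b)₂ = (1.8375, -0.1583).

(1.8375, -0.1583)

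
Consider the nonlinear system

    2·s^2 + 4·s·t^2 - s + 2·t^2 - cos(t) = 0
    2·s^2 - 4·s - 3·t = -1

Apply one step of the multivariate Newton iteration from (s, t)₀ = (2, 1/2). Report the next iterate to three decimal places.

(1.733, -0.023)

At (2, 1/2): F = (7.62242, -0.500).
Jacobian J = [[4·s + 4·t^2 - 1, 8·s·t + 4·t + sin(t)], [4·s - 4, -3]].
At the point, J = [[8.000, 10.47943], [4.000, -3.000]] (det J = -65.91770).
Solving J·Δ = −F gives Δ = (-0.267, -0.523).
Then the next iterate is (s, t)₁ = (1.733, -0.023).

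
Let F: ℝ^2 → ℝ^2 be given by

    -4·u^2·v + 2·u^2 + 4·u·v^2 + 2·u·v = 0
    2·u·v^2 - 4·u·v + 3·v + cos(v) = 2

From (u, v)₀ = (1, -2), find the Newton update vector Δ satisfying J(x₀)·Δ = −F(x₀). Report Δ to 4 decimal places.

At (1, -2): F = (22.0000, 7.583853).
Jacobian J = [[-8·u·v + 4·u + 4·v^2 + 2·v, -4·u^2 + 8·u·v + 2·u], [2·v^2 - 4·v, 4·u·v - 4·u - sin(v) + 3]].
At the point, J = [[32.0000, -18.0000], [16.0000, -8.090703]] (det J = 29.097518).
Solving J·Δ = −F gives Δ = (1.4258, 3.7569).

(1.4258, 3.7569)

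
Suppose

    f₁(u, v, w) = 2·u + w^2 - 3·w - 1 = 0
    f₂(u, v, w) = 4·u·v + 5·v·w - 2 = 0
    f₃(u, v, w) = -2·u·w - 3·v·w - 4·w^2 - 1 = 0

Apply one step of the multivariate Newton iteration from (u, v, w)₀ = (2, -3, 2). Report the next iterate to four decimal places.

At (2, -3, 2): F = (1.0000, -56.0000, -7.0000).
Jacobian J = [[2, 0, 2·w - 3], [4·v, 4·u + 5·w, 5·v], [-2·w, -3·w, -2·u - 3·v - 8·w]].
At the point, J = [[2.0000, 0.0000, 1.0000], [-12.0000, 18.0000, -15.0000], [-4.0000, -6.0000, -11.0000]] (det J = -432.0000).
Solving J·Δ = −F gives Δ = (0.4028, 1.8750, -1.8056).
Then the next iterate is (u, v, w)₁ = (2.4028, -1.1250, 0.1944).

(2.4028, -1.1250, 0.1944)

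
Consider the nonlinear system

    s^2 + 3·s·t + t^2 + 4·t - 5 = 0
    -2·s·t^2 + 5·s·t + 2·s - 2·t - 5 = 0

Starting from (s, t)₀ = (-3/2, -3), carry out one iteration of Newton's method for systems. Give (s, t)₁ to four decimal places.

At (-3/2, -3): F = (7.7500, 47.5000).
Jacobian J = [[2·s + 3·t, 3·s + 2·t + 4], [-2·t^2 + 5·t + 2, -4·s·t + 5·s - 2]].
At the point, J = [[-12.0000, -6.5000], [-31.0000, -27.5000]] (det J = 128.5000).
Solving J·Δ = −F gives Δ = (-0.7442, 2.5661).
Then the next iterate is (s, t)₁ = (-2.2442, -0.4339).

(-2.2442, -0.4339)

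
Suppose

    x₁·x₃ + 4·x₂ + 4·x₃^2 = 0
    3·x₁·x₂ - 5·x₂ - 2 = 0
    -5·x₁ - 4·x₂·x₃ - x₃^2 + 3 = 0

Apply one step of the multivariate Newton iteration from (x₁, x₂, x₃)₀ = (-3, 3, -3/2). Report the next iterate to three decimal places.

At (-3, 3, -3/2): F = (25.500, -44.000, 33.750).
Jacobian J = [[x₃, 4, x₁ + 8·x₃], [3·x₂, 3·x₁ - 5, 0], [-5, -4·x₃, -4·x₂ - 2·x₃]].
At the point, J = [[-1.500, 4.000, -15.000], [9.000, -14.000, 0.000], [-5.000, 6.000, -9.000]] (det J = 375.000).
Solving J·Δ = −F gives Δ = (3.996, -0.574, 1.147).
Then the next iterate is (x₁, x₂, x₃)₁ = (0.996, 2.426, -0.353).

(0.996, 2.426, -0.353)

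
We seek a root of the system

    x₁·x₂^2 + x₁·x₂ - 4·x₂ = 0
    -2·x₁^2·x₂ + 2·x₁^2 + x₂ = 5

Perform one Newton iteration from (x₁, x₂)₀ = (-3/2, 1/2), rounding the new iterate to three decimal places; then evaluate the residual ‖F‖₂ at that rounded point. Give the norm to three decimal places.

At (-3/2, 1/2): F = (-3.125, -2.250).
Jacobian J = [[x₂^2 + x₂, 2·x₁·x₂ + x₁ - 4], [-4·x₁·x₂ + 4·x₁, -2·x₁^2 + 1]].
At the point, J = [[0.750, -7.000], [-3.000, -3.500]] (det J = -23.625).
Solving J·Δ = −F gives Δ = (-0.204, -0.468).
Then the next iterate is (x₁, x₂)₁ = (-1.704, 0.032).
Re-evaluating at (-1.704, 0.032): F = (-0.18427, 0.65340), so ‖F‖₂ = 0.679.

0.679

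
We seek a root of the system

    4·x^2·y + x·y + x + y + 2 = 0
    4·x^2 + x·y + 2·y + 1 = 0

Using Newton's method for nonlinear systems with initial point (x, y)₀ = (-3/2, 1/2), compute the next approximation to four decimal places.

(-0.6126, 0.4110)

At (-3/2, 1/2): F = (4.7500, 10.2500).
Jacobian J = [[8·x·y + y + 1, 4·x^2 + x + 1], [8·x + y, x + 2]].
At the point, J = [[-4.5000, 8.5000], [-11.5000, 0.5000]] (det J = 95.5000).
Solving J·Δ = −F gives Δ = (0.8874, -0.0890).
Then the next iterate is (x, y)₁ = (-0.6126, 0.4110).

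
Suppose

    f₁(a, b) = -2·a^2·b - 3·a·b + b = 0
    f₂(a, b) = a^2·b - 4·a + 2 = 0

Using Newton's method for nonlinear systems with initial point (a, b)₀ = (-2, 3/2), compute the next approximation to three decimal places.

(-2.500, -3.750)

At (-2, 3/2): F = (-1.500, 16.000).
Jacobian J = [[-4·a·b - 3·b, -2·a^2 - 3·a + 1], [2·a·b - 4, a^2]].
At the point, J = [[7.500, -1.000], [-10.000, 4.000]] (det J = 20.000).
Solving J·Δ = −F gives Δ = (-0.500, -5.250).
Then the next iterate is (a, b)₁ = (-2.500, -3.750).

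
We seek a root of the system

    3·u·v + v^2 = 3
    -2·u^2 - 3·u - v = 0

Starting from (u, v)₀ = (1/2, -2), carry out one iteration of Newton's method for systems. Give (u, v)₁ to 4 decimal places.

(0.8077, -3.5385)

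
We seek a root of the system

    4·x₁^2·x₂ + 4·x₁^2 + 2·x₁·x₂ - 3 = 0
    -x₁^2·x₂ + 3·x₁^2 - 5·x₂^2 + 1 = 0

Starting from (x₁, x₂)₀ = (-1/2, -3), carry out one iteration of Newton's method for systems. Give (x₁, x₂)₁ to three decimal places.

(0.500, -1.370)

At (-1/2, -3): F = (-2.000, -42.500).
Jacobian J = [[8·x₁·x₂ + 8·x₁ + 2·x₂, 4·x₁^2 + 2·x₁], [-2·x₁·x₂ + 6·x₁, -x₁^2 - 10·x₂]].
At the point, J = [[2.000, 0.000], [-6.000, 29.750]] (det J = 59.500).
Solving J·Δ = −F gives Δ = (1.000, 1.630).
Then the next iterate is (x₁, x₂)₁ = (0.500, -1.370).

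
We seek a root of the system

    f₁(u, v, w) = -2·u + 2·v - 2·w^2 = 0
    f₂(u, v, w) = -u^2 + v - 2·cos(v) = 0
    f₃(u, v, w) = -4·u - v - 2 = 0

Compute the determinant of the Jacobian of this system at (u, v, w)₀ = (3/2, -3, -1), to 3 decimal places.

23.484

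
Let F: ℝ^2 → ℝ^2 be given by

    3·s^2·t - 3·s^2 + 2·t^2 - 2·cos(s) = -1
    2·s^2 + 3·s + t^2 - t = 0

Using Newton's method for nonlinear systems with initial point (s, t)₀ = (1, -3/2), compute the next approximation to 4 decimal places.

(0.4806, -0.2214)

At (1, -3/2): F = (-3.080605, 8.7500).
Jacobian J = [[6·s·t - 6·s + 2·sin(s), 3·s^2 + 4·t], [4·s + 3, 2·t - 1]].
At the point, J = [[-13.317058, -3.0000], [7.0000, -4.0000]] (det J = 74.268232).
Solving J·Δ = −F gives Δ = (-0.5194, 1.2786).
Then the next iterate is (s, t)₁ = (0.4806, -0.2214).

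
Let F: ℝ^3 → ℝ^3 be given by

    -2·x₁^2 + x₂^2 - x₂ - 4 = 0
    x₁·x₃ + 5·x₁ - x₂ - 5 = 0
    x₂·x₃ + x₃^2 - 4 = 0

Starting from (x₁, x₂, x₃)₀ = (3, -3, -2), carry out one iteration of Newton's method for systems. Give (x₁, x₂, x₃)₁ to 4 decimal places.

At (3, -3, -2): F = (-10.0000, 7.0000, 6.0000).
Jacobian J = [[-4·x₁, 2·x₂ - 1, 0], [x₃ + 5, -1, x₁], [0, x₃, x₂ + 2·x₃]].
At the point, J = [[-12.0000, -7.0000, 0.0000], [3.0000, -1.0000, 3.0000], [0.0000, -2.0000, -7.0000]] (det J = -303.0000).
Solving J·Δ = −F gives Δ = (-1.9769, 1.9604, 0.2970).
Then the next iterate is (x₁, x₂, x₃)₁ = (1.0231, -1.0396, -1.7030).

(1.0231, -1.0396, -1.7030)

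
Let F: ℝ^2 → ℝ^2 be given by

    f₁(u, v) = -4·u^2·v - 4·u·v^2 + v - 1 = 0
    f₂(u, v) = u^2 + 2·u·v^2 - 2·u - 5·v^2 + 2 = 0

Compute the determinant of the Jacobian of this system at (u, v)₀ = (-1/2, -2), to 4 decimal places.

J = [[-8·u·v - 4·v^2, -4·u^2 - 8·u·v + 1], [2·u + 2·v^2 - 2, 4·u·v - 10·v]].
At the point, J = [[-24.0000, -8.0000], [5.0000, 24.0000]].
det J = -536.0000.

-536.0000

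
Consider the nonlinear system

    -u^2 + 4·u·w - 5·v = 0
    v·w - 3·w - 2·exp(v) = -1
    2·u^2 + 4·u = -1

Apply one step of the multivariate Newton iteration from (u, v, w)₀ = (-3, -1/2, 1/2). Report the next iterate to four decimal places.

At (-3, -1/2, 1/2): F = (-12.5000, -1.963061, 7.0000).
Jacobian J = [[-2·u + 4·w, -5, 4·u], [0, w - 2·exp(v), v - 3], [4·u + 4, 0, 0]].
At the point, J = [[8.0000, -5.0000, -12.0000], [0.0000, -0.713061, -3.5000], [-8.0000, 0.0000, 0.0000]] (det J = -71.546113).
Solving J·Δ = −F gives Δ = (0.8750, 0.4816, -0.6590).
Then the next iterate is (u, v, w)₁ = (-2.1250, -0.0184, -0.1590).

(-2.1250, -0.0184, -0.1590)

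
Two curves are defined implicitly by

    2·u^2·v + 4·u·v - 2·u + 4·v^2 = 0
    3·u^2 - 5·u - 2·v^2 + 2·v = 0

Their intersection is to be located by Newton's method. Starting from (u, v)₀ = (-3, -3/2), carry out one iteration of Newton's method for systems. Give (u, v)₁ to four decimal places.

(1.3966, 6.8276)

At (-3, -3/2): F = (6.0000, 34.5000).
Jacobian J = [[4·u·v + 4·v - 2, 2·u^2 + 4·u + 8·v], [6·u - 5, -4·v + 2]].
At the point, J = [[10.0000, -6.0000], [-23.0000, 8.0000]] (det J = -58.0000).
Solving J·Δ = −F gives Δ = (4.3966, 8.3276).
Then the next iterate is (u, v)₁ = (1.3966, 6.8276).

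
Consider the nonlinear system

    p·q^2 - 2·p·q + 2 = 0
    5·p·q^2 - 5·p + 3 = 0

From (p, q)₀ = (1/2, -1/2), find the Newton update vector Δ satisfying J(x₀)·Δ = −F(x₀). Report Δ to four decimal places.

(-0.5571, 1.2857)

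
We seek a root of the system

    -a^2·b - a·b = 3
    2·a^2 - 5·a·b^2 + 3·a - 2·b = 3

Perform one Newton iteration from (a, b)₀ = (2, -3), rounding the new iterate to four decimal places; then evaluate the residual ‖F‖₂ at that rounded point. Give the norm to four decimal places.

21.7883

At (2, -3): F = (15.0000, -73.0000).
Jacobian J = [[-2·a·b - b, -a^2 - a], [4·a - 5·b^2 + 3, -10·a·b - 2]].
At the point, J = [[15.0000, -6.0000], [-34.0000, 58.0000]] (det J = 666.0000).
Solving J·Δ = −F gives Δ = (-0.6486, 0.8784).
Then the next iterate is (a, b)₁ = (1.3514, -2.1216).
Re-evaluating at (1.3514, -2.1216): F = (3.741770, -21.464554), so ‖F‖₂ = 21.7883.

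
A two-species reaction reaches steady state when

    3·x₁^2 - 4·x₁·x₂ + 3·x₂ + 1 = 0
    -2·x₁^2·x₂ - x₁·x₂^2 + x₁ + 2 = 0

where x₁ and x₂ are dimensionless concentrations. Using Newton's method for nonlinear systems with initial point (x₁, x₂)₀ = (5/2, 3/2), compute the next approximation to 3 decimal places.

(1.397, 1.403)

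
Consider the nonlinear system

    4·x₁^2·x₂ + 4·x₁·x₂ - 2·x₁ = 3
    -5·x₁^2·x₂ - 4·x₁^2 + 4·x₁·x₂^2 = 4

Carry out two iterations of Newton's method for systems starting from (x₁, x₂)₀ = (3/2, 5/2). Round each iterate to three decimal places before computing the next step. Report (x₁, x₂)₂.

(0.538, 1.733)

At (3/2, 5/2): F = (31.500, -3.625).
Jacobian J = [[8·x₁·x₂ + 4·x₂ - 2, 4·x₁^2 + 4·x₁], [-10·x₁·x₂ - 8·x₁ + 4·x₂^2, -5·x₁^2 + 8·x₁·x₂]].
At the point, J = [[38.000, 15.000], [-24.500, 18.750]] (det J = 1080.000).
Solving J·Δ = −F gives Δ = (-0.597, -0.587).
Then the next iterate is (x₁, x₂)₁ = (0.903, 1.913).
Round to (0.903, 1.913) and repeat: F = (8.34327, -1.84266), J = [[19.47151, 6.87364], [-9.86011, 9.74247]].
Δ = (-0.365, -0.180), so (x₁, x₂)₂ = (0.538, 1.733).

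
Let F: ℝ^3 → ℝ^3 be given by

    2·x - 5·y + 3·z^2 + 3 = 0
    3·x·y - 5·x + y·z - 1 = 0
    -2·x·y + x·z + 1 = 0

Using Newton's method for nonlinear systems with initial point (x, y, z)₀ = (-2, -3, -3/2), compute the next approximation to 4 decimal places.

(-0.9848, -1.3381, 0.1079)

At (-2, -3, -3/2): F = (20.7500, 31.5000, -8.0000).
Jacobian J = [[2, -5, 6·z], [3·y - 5, 3·x + z, y], [-2·y + z, -2·x, x]].
At the point, J = [[2.0000, -5.0000, -9.0000], [-14.0000, -7.5000, -3.0000], [4.5000, 4.0000, -2.0000]] (det J = 461.7500).
Solving J·Δ = −F gives Δ = (1.0152, 1.6619, 1.6079).
Then the next iterate is (x, y, z)₁ = (-0.9848, -1.3381, 0.1079).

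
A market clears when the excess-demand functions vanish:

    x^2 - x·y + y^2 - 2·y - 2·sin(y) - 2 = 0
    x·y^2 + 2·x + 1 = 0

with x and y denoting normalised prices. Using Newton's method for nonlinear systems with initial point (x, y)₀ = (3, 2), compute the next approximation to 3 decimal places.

(3.135, 0.349)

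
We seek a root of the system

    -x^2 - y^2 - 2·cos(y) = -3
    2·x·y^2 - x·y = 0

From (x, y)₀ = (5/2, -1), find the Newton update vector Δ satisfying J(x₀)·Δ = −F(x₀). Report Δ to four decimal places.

(-1.0440, 0.3494)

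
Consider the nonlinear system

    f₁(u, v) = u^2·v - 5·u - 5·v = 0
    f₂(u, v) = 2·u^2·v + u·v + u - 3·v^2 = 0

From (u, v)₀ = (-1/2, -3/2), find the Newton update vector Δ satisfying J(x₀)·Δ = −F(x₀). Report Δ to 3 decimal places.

(2.659, 0.067)

At (-1/2, -3/2): F = (9.625, -7.250).
Jacobian J = [[2·u·v - 5, u^2 - 5], [4·u·v + v + 1, 2·u^2 + u - 6·v]].
At the point, J = [[-3.500, -4.750], [2.500, 9.000]] (det J = -19.625).
Solving J·Δ = −F gives Δ = (2.659, 0.067).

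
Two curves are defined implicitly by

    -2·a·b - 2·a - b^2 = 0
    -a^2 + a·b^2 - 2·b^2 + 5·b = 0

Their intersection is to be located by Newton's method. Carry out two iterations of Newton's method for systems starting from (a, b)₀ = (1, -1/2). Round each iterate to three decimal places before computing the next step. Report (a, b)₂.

(0.154, -0.095)

At (1, -1/2): F = (-1.250, -3.750).
Jacobian J = [[-2·b - 2, -2·a - 2·b], [-2·a + b^2, 2·a·b - 4·b + 5]].
At the point, J = [[-1.000, -1.000], [-1.750, 6.000]] (det J = -7.750).
Solving J·Δ = −F gives Δ = (-1.452, 0.202).
Then the next iterate is (a, b)₁ = (-0.452, -0.298).
Round to (-0.452, -0.298) and repeat: F = (0.54580, -1.91205), J = [[-1.404, 1.500], [0.99280, 6.46139]].
Δ = (0.606, 0.203), so (a, b)₂ = (0.154, -0.095).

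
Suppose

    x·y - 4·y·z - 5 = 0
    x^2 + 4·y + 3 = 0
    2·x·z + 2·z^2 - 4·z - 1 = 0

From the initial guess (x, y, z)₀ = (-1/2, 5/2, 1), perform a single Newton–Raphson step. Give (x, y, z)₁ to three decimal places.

At (-1/2, 5/2, 1): F = (-16.250, 13.250, -4.000).
Jacobian J = [[y, x - 4·z, -4·y], [2·x, 4, 0], [2·z, 0, 2·x + 4·z - 4]].
At the point, J = [[2.500, -4.500, -10.000], [-1.000, 4.000, 0.000], [2.000, 0.000, -1.000]] (det J = 74.500).
Solving J·Δ = −F gives Δ = (2.076, -2.794, 0.151).
Then the next iterate is (x, y, z)₁ = (1.576, -0.294, 1.151).

(1.576, -0.294, 1.151)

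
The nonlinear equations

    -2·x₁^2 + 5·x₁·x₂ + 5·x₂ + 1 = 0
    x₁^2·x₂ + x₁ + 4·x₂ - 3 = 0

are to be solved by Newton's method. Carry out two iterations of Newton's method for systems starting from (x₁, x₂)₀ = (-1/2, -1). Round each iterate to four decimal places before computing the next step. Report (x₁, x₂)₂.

(-7.3005, 2.7898)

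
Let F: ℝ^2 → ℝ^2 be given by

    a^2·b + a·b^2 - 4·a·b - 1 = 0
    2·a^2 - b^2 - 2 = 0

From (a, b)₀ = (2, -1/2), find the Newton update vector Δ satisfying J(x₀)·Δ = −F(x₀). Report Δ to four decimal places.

At (2, -1/2): F = (1.5000, 5.7500).
Jacobian J = [[2·a·b + b^2 - 4·b, a^2 + 2·a·b - 4·a], [4·a, -2·b]].
At the point, J = [[0.2500, -6.0000], [8.0000, 1.0000]] (det J = 48.2500).
Solving J·Δ = −F gives Δ = (-0.7461, 0.2189).

(-0.7461, 0.2189)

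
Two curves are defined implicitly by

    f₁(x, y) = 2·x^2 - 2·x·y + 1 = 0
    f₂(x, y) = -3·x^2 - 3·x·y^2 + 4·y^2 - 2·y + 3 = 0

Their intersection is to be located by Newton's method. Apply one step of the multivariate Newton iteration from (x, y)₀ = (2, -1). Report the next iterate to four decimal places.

(1.7500, 1.6250)

At (2, -1): F = (13.0000, -9.0000).
Jacobian J = [[4·x - 2·y, -2·x], [-6·x - 3·y^2, -6·x·y + 8·y - 2]].
At the point, J = [[10.0000, -4.0000], [-15.0000, 2.0000]] (det J = -40.0000).
Solving J·Δ = −F gives Δ = (-0.2500, 2.6250).
Then the next iterate is (x, y)₁ = (1.7500, 1.6250).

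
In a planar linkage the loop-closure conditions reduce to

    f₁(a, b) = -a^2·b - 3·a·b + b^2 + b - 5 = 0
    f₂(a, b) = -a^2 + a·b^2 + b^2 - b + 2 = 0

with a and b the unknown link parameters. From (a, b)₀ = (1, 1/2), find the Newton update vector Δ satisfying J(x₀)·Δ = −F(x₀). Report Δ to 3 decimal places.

At (1, 1/2): F = (-6.250, 1.000).
Jacobian J = [[-2·a·b - 3·b, -a^2 - 3·a + 2·b + 1], [-2·a + b^2, 2·a·b + 2·b - 1]].
At the point, J = [[-2.500, -2.000], [-1.750, 1.000]] (det J = -6.000).
Solving J·Δ = −F gives Δ = (-0.708, -2.240).

(-0.708, -2.240)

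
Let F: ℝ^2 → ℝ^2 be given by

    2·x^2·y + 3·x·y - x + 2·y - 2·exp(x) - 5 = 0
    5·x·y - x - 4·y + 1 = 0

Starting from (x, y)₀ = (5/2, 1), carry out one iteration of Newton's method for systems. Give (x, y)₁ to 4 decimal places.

At (5/2, 1): F = (-9.864988, 7.0000).
Jacobian J = [[4·x·y + 3·y - 2·exp(x) - 1, 2·x^2 + 3·x + 2], [5·y - 1, 5·x - 4]].
At the point, J = [[-12.364988, 22.0000], [4.0000, 8.5000]] (det J = -193.102397).
Solving J·Δ = −F gives Δ = (-1.2317, -0.2439).
Then the next iterate is (x, y)₁ = (1.2683, 0.7561).

(1.2683, 0.7561)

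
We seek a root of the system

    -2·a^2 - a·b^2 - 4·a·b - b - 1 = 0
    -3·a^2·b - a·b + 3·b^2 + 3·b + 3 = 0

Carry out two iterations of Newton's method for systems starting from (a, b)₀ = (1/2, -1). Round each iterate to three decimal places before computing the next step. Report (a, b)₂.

At (1/2, -1): F = (1.000, 4.250).
Jacobian J = [[-4·a - b^2 - 4·b, -2·a·b - 4·a - 1], [-6·a·b - b, -3·a^2 - a + 6·b + 3]].
At the point, J = [[1.000, -2.000], [4.000, -4.250]] (det J = 3.750).
Solving J·Δ = −F gives Δ = (-1.133, -0.067).
Then the next iterate is (a, b)₁ = (-0.633, -1.067).
Round to (-0.633, -1.067) and repeat: F = (-2.71536, 3.82166), J = [[5.66151, 0.18118], [-2.98547, -3.97107]].
Δ = (0.460, 0.617), so (a, b)₂ = (-0.173, -0.450).

(-0.173, -0.450)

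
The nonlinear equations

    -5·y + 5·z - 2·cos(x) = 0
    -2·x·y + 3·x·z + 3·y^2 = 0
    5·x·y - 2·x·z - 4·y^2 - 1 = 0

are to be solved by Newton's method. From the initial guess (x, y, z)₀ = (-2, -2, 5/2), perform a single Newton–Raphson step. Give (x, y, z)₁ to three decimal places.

At (-2, -2, 5/2): F = (23.33229, -11.000, 13.000).
Jacobian J = [[2·sin(x), -5, 5], [-2·y + 3·z, -2·x + 6·y, 3·x], [5·y - 2·z, 5·x - 8·y, -2·x]].
At the point, J = [[-1.81859, -5.000, 5.000], [11.500, -8.000, -6.000], [-15.000, 6.000, 4.000]] (det J = -482.27438).
Solving J·Δ = −F gives Δ = (0.940, 1.840, -2.485).
Then the next iterate is (x, y, z)₁ = (-1.060, -0.160, 0.015).

(-1.060, -0.160, 0.015)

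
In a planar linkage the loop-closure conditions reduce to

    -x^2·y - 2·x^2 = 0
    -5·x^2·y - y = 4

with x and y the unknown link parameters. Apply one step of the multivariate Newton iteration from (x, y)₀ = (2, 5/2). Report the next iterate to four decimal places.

(1.1461, 1.8427)

At (2, 5/2): F = (-18.0000, -56.5000).
Jacobian J = [[-2·x·y - 4·x, -x^2], [-10·x·y, -5·x^2 - 1]].
At the point, J = [[-18.0000, -4.0000], [-50.0000, -21.0000]] (det J = 178.0000).
Solving J·Δ = −F gives Δ = (-0.8539, -0.6573).
Then the next iterate is (x, y)₁ = (1.1461, 1.8427).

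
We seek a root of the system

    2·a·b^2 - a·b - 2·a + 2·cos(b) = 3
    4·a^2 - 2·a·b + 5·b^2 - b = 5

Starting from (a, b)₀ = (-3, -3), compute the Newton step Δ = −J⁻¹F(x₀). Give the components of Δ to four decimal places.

At (-3, -3): F = (-61.979985, 61.0000).
Jacobian J = [[2·b^2 - b - 2, 4·a·b - a - 2·sin(b)], [8·a - 2·b, -2·a + 10·b - 1]].
At the point, J = [[19.0000, 39.282240], [-18.0000, -25.0000]] (det J = 232.080320).
Solving J·Δ = −F gives Δ = (3.6484, -0.1868).

(3.6484, -0.1868)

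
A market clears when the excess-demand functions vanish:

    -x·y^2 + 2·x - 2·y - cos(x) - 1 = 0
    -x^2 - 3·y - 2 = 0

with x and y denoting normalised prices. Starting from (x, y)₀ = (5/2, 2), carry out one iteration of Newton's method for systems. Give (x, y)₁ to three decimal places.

(-0.070, 1.534)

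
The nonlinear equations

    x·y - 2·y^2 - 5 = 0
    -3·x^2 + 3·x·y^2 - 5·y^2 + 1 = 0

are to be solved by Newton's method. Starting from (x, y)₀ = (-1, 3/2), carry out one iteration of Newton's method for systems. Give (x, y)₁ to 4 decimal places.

At (-1, 3/2): F = (-11.0000, -20.0000).
Jacobian J = [[y, x - 4·y], [-6·x + 3·y^2, 6·x·y - 10·y]].
At the point, J = [[1.5000, -7.0000], [12.7500, -24.0000]] (det J = 53.2500).
Solving J·Δ = −F gives Δ = (-2.3286, -2.0704).
Then the next iterate is (x, y)₁ = (-3.3286, -0.5704).

(-3.3286, -0.5704)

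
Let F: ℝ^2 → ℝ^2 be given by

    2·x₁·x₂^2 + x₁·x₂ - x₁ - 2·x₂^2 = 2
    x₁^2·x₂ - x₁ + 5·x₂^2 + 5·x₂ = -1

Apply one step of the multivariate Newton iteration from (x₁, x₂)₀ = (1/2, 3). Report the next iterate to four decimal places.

(0.5218, 1.2612)

At (1/2, 3): F = (-10.0000, 61.2500).
Jacobian J = [[2·x₂^2 + x₂ - 1, 4·x₁·x₂ + x₁ - 4·x₂], [2·x₁·x₂ - 1, x₁^2 + 10·x₂ + 5]].
At the point, J = [[20.0000, -5.5000], [2.0000, 35.2500]] (det J = 716.0000).
Solving J·Δ = −F gives Δ = (0.0218, -1.7388).
Then the next iterate is (x₁, x₂)₁ = (0.5218, 1.2612).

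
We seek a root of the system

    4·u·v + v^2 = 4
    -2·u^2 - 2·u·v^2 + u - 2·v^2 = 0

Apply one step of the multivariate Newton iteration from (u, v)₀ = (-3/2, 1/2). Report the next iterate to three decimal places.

(-0.471, -0.438)

At (-3/2, 1/2): F = (-6.750, -5.750).
Jacobian J = [[4·v, 4·u + 2·v], [-4·u - 2·v^2 + 1, -4·u·v - 4·v]].
At the point, J = [[2.000, -5.000], [6.500, 1.000]] (det J = 34.500).
Solving J·Δ = −F gives Δ = (1.029, -0.938).
Then the next iterate is (u, v)₁ = (-0.471, -0.438).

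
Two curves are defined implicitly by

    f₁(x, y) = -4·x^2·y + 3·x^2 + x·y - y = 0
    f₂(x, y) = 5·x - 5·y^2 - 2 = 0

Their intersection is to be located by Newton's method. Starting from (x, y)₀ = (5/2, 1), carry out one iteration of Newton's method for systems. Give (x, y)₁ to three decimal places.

At (5/2, 1): F = (-4.750, 5.500).
Jacobian J = [[-8·x·y + 6·x + y, -4·x^2 + x - 1], [5, -10·y]].
At the point, J = [[-4.000, -23.500], [5.000, -10.000]] (det J = 157.500).
Solving J·Δ = −F gives Δ = (-1.122, -0.011).
Then the next iterate is (x, y)₁ = (1.378, 0.989).

(1.378, 0.989)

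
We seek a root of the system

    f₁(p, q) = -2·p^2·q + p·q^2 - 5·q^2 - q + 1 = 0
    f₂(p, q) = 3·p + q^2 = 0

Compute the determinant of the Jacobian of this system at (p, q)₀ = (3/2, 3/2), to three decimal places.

27.750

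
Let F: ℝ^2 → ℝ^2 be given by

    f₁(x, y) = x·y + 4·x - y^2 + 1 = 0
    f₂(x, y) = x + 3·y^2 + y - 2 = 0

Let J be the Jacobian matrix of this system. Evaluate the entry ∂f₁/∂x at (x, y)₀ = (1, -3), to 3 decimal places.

1.000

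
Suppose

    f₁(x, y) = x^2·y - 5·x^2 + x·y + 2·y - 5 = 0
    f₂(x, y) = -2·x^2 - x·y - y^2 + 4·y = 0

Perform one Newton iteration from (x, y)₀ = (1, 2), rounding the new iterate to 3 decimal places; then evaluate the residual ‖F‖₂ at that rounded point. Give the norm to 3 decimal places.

0.197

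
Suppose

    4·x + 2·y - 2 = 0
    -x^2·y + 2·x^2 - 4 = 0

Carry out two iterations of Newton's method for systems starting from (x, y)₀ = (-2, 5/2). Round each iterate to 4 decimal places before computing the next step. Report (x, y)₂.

At (-2, 5/2): F = (-5.0000, -6.0000).
Jacobian J = [[4, 2], [-2·x·y + 4·x, -x^2]].
At the point, J = [[4.0000, 2.0000], [2.0000, -4.0000]] (det J = -20.0000).
Solving J·Δ = −F gives Δ = (1.6000, -0.7000).
Then the next iterate is (x, y)₁ = (-0.4000, 1.8000).
Round to (-0.4000, 1.8000) and repeat: F = (0.0000, -3.9680), J = [[4.0000, 2.0000], [-0.1600, -0.1600]].
Δ = (24.8000, -49.6000), so (x, y)₂ = (24.4000, -47.8000).

(24.4000, -47.8000)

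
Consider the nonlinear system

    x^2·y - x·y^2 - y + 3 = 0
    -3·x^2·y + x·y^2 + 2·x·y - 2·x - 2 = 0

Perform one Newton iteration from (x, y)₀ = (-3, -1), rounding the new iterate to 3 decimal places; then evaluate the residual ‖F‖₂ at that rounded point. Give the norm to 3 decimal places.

11.858

At (-3, -1): F = (-2.000, 34.000).
Jacobian J = [[2·x·y - y^2, x^2 - 2·x·y - 1], [-6·x·y + y^2 + 2·y - 2, -3·x^2 + 2·x·y + 2·x]].
At the point, J = [[5.000, 2.000], [-21.000, -27.000]] (det J = -93.000).
Solving J·Δ = −F gives Δ = (-0.151, 1.376).
Then the next iterate is (x, y)₁ = (-3.151, 0.376).
Re-evaluating at (-3.151, 0.376): F = (6.80270, -9.71272), so ‖F‖₂ = 11.858.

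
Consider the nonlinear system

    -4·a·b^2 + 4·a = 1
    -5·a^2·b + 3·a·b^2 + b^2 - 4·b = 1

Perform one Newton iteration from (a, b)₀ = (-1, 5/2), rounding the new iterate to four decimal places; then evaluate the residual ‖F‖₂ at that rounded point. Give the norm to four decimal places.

At (-1, 5/2): F = (20.0000, -36.0000).
Jacobian J = [[-4·b^2 + 4, -8·a·b], [-10·a·b + 3·b^2, -5·a^2 + 6·a·b + 2·b - 4]].
At the point, J = [[-21.0000, 20.0000], [43.7500, -19.0000]] (det J = -476.0000).
Solving J·Δ = −F gives Δ = (0.7143, -0.2500).
Then the next iterate is (a, b)₁ = (-0.2857, 2.2500).
Re-evaluating at (-0.2857, 2.2500): F = (3.642625, -10.194844), so ‖F‖₂ = 10.8261.

10.8261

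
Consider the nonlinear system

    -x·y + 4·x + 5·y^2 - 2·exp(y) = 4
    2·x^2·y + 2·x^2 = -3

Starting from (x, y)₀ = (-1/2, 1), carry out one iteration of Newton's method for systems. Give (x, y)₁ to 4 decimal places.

(0.5675, 1.5400)

At (-1/2, 1): F = (-5.936564, 4.0000).
Jacobian J = [[-y + 4, -x + 10·y - 2·exp(y)], [4·x·y + 4·x, 2·x^2]].
At the point, J = [[3.0000, 5.063436], [-4.0000, 0.5000]] (det J = 21.753745).
Solving J·Δ = −F gives Δ = (1.0675, 0.5400).
Then the next iterate is (x, y)₁ = (0.5675, 1.5400).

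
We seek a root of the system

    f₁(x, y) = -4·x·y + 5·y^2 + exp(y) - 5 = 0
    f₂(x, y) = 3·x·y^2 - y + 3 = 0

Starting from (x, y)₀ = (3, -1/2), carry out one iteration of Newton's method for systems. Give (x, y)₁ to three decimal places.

(11.527, 0.715)

At (3, -1/2): F = (2.85653, 5.750).
Jacobian J = [[-4·y, -4·x + 10·y + exp(y)], [3·y^2, 6·x·y - 1]].
At the point, J = [[2.000, -16.39347], [0.750, -10.000]] (det J = -7.70490).
Solving J·Δ = −F gives Δ = (8.527, 1.215).
Then the next iterate is (x, y)₁ = (11.527, 0.715).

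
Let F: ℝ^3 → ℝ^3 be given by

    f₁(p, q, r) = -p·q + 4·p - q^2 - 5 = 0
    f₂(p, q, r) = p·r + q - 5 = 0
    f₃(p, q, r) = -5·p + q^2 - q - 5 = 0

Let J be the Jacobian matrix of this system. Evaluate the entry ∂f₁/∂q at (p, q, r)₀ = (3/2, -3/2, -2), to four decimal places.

∂f₁/∂q = -p - 2·q.
At (3/2, -3/2, -2) this is 1.5000.

1.5000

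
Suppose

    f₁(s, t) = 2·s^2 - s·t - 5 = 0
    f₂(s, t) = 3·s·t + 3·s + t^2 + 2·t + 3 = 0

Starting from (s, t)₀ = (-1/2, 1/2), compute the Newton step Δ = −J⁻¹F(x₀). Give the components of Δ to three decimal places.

(-1.229, 2.354)

At (-1/2, 1/2): F = (-4.250, 2.000).
Jacobian J = [[4·s - t, -s], [3·t + 3, 3·s + 2·t + 2]].
At the point, J = [[-2.500, 0.500], [4.500, 1.500]] (det J = -6.000).
Solving J·Δ = −F gives Δ = (-1.229, 2.354).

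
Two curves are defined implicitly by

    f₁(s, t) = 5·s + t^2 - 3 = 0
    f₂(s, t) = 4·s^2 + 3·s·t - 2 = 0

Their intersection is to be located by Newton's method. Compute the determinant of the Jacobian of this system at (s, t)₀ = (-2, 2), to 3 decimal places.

10.000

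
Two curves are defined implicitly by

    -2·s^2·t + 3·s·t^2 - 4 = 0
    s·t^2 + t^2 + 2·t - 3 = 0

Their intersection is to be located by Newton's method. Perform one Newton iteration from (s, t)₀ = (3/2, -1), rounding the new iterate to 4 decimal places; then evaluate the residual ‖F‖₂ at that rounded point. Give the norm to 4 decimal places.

At (3/2, -1): F = (5.0000, -2.5000).
Jacobian J = [[-4·s·t + 3·t^2, -2·s^2 + 6·s·t], [t^2, 2·s·t + 2·t + 2]].
At the point, J = [[9.0000, -13.5000], [1.0000, -3.0000]] (det J = -13.5000).
Solving J·Δ = −F gives Δ = (-3.6111, -2.0370).
Then the next iterate is (s, t)₁ = (-2.1111, -3.0370).
Re-evaluating at (-2.1111, -3.0370): F = (-35.344105, -19.322085), so ‖F‖₂ = 40.2809.

40.2809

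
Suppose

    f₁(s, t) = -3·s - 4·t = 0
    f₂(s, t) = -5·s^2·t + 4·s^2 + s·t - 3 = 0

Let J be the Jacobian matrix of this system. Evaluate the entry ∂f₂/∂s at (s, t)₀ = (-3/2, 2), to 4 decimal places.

20.0000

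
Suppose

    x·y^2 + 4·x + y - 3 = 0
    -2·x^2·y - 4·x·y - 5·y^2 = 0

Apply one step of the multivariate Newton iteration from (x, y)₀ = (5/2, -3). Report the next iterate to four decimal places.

(1.7505, -1.8031)

At (5/2, -3): F = (26.5000, 22.5000).
Jacobian J = [[y^2 + 4, 2·x·y + 1], [-4·x·y - 4·y, -2·x^2 - 4·x - 10·y]].
At the point, J = [[13.0000, -14.0000], [42.0000, 7.5000]] (det J = 685.5000).
Solving J·Δ = −F gives Δ = (-0.7495, 1.1969).
Then the next iterate is (x, y)₁ = (1.7505, -1.8031).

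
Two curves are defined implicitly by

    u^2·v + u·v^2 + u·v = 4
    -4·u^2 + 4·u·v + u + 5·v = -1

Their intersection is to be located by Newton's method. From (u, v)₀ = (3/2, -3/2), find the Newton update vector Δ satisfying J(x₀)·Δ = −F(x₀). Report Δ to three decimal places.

(-1.593, -0.370)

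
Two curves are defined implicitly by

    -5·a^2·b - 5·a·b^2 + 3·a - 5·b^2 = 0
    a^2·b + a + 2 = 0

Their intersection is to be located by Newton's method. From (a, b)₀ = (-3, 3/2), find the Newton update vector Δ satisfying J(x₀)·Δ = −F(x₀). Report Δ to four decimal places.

At (-3, 3/2): F = (-54.0000, 12.5000).
Jacobian J = [[-10·a·b - 5·b^2 + 3, -5·a^2 - 10·a·b - 10·b], [2·a·b + 1, a^2]].
At the point, J = [[36.7500, -15.0000], [-8.0000, 9.0000]] (det J = 210.7500).
Solving J·Δ = −F gives Δ = (1.4164, -0.1299).

(1.4164, -0.1299)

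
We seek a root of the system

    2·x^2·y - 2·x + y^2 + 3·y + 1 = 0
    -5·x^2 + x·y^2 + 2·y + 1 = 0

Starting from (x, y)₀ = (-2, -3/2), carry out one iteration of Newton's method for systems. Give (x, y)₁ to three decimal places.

At (-2, -3/2): F = (-9.250, -26.500).
Jacobian J = [[4·x·y - 2, 2·x^2 + 2·y + 3], [-10·x + y^2, 2·x·y + 2]].
At the point, J = [[10.000, 8.000], [22.250, 8.000]] (det J = -98.000).
Solving J·Δ = −F gives Δ = (1.408, -0.604).
Then the next iterate is (x, y)₁ = (-0.592, -2.104).

(-0.592, -2.104)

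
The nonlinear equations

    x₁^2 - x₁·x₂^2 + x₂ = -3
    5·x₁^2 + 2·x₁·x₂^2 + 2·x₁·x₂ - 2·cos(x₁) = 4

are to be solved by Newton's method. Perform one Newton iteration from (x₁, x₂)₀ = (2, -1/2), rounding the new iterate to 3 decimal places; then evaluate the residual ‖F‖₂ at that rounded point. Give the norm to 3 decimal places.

5.544

At (2, -1/2): F = (6.000, 15.83229).
Jacobian J = [[2·x₁ - x₂^2, -2·x₁·x₂ + 1], [10·x₁ + 2·x₂^2 + 2·x₂ + 2·sin(x₁), 4·x₁·x₂ + 2·x₁]].
At the point, J = [[3.750, 3.000], [21.31859, 0.000]] (det J = -63.95578).
Solving J·Δ = −F gives Δ = (-0.743, -1.072).
Then the next iterate is (x₁, x₂)₁ = (1.257, -1.572).
Re-evaluating at (1.257, -1.572): F = (-0.09823, 5.54345), so ‖F‖₂ = 5.544.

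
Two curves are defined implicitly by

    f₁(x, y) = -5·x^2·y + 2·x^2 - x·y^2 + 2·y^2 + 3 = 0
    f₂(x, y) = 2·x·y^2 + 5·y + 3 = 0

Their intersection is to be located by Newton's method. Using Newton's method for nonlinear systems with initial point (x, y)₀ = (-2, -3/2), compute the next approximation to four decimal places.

At (-2, -3/2): F = (50.0000, -13.5000).
Jacobian J = [[-10·x·y + 4·x - y^2, -5·x^2 - 2·x·y + 4·y], [2·y^2, 4·x·y + 5]].
At the point, J = [[-40.2500, -32.0000], [4.5000, 17.0000]] (det J = -540.2500).
Solving J·Δ = −F gives Δ = (0.7737, 0.5893).
Then the next iterate is (x, y)₁ = (-1.2263, -0.9107).

(-1.2263, -0.9107)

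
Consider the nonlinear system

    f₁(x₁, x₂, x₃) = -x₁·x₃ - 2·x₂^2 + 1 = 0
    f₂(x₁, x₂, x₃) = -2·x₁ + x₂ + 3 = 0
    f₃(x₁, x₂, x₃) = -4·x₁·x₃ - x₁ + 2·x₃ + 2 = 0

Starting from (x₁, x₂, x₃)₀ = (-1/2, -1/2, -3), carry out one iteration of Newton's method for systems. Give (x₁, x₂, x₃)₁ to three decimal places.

At (-1/2, -1/2, -3): F = (-1.000, 3.500, -9.500).
Jacobian J = [[-x₃, -4·x₂, -x₁], [-2, 1, 0], [-4·x₃ - 1, 0, -4·x₁ + 2]].
At the point, J = [[3.000, 2.000, 0.500], [-2.000, 1.000, 0.000], [11.000, 0.000, 4.000]] (det J = 22.500).
Solving J·Δ = −F gives Δ = (1.211, -1.078, -0.956).
Then the next iterate is (x₁, x₂, x₃)₁ = (0.711, -1.578, -3.956).

(0.711, -1.578, -3.956)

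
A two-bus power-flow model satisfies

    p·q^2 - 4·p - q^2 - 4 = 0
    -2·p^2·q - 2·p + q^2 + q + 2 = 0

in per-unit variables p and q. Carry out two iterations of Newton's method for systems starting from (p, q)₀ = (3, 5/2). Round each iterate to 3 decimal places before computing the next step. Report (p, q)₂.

(1.603, 4.577)

At (3, 5/2): F = (-3.500, -40.250).
Jacobian J = [[q^2 - 4, 2·p·q - 2·q], [-4·p·q - 2, -2·p^2 + 2·q + 1]].
At the point, J = [[2.250, 10.000], [-32.000, -12.000]] (det J = 293.000).
Solving J·Δ = −F gives Δ = (-1.517, 0.691).
Then the next iterate is (p, q)₁ = (1.483, 3.191).
Round to (1.483, 3.191) and repeat: F = (-5.01386, -1.62838), J = [[6.18248, 3.08251], [-20.92901, 2.98342]].
Δ = (0.120, 1.386), so (p, q)₂ = (1.603, 4.577).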